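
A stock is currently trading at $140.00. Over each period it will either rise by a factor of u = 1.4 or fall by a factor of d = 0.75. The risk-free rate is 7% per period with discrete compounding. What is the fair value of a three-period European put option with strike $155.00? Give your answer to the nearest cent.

$24.15

Risk-neutral probability p = (1 + 0.07 − 0.75)/(1.4 − 0.75) = 0.3200/0.6500 = 0.4923
Terminal stock prices: S_uuu = 384.2, S_uud = 205.8, S_udd = 110.2, S_ddd = 59.06
Terminal payoffs (K − S): max(-229.2, 0) = 0, max(-50.8, 0) = 0, max(44.75, 0) = 44.75, max(95.94, 0) = 95.94
Node uu (S = 274.4): V_uu = 1/1.07·[0.4923·0.0000 + 0.5077·0.0000] = 0.0000
Node ud (S = 147): V_ud = 1/1.07·[0.4923·0.0000 + 0.5077·44.7500] = 21.2329
Node dd (S = 78.75): V_dd = 1/1.07·[0.4923·44.7500 + 0.5077·95.9375] = 66.1098
Node u (S = 196): V_u = 1/1.07·[0.4923·0.0000 + 0.5077·21.2329] = 10.0746
Node d (S = 105): V_d = 1/1.07·[0.4923·21.2329 + 0.5077·66.1098] = 41.1370
Node 0 (S = 140): V_0 = 1/1.07·[0.4923·10.0746 + 0.5077·41.1370] = 24.1539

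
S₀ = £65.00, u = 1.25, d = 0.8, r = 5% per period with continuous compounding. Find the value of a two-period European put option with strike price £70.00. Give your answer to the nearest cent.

Risk-neutral probability p = (e^0.05 − 0.8)/(1.25 − 0.8) = 0.2513/0.4500 = 0.5584
Terminal stock prices: S_uu = 101.6, S_ud = 65, S_dd = 41.6
Terminal payoffs (K − S): max(-31.56, 0) = 0, max(5, 0) = 5, max(28.4, 0) = 28.4
Node u (S = 81.25): V_u = e^(−0.05)·[0.5584·0.0000 + 0.4416·5.0000] = 2.1004
Node d (S = 52): V_d = e^(−0.05)·[0.5584·5.0000 + 0.4416·28.4000] = 14.5861
Node 0 (S = 65): V_0 = e^(−0.05)·[0.5584·2.1004 + 0.4416·14.5861] = 7.2430

£7.24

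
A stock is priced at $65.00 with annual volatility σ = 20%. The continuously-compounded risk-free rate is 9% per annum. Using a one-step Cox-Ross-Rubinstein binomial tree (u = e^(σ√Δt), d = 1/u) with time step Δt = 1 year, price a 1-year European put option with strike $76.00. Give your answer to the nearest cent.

CRR parameters: u = e^(σ√Δt) = e^(0.2·√1) = 1.2214, d = 1/u = 0.8187
Per-period rate: rΔt = 0.09·1 = 0.09, so R = e^0.09 = 1.0942
Risk-neutral probability p = (e^0.09 − 0.8187)/(1.2214 − 0.8187) = 0.2754/0.4027 = 0.6840
Terminal stock prices: S_u = 79.39, S_d = 53.22
Terminal payoffs (K − S): max(-3.391, 0) = 0, max(22.78, 0) = 22.78
Node 0 (S = 65): V_0 = e^(−0.09)·[0.6840·0.0000 + 0.3160·22.7825] = 6.5788

$6.58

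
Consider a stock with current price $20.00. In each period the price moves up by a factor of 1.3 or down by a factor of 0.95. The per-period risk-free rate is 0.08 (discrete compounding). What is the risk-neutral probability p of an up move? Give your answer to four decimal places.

Risk-neutral probability p = (1 + 0.08 − 0.95)/(1.3 − 0.95) = 0.1300/0.3500 = 0.3714

p = 0.3714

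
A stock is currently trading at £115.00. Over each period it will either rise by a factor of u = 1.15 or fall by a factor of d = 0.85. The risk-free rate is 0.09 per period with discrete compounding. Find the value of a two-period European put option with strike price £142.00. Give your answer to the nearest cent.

Risk-neutral probability p = (1 + 0.09 − 0.85)/(1.15 − 0.85) = 0.2400/0.3000 = 0.8000
Terminal stock prices: S_uu = 152.1, S_ud = 112.4, S_dd = 83.09
Terminal payoffs (K − S): max(-10.09, 0) = 0, max(29.59, 0) = 29.59, max(58.91, 0) = 58.91
Node u (S = 132.2): V_u = 1/1.09·[0.8000·0.0000 + 0.2000·29.5875] = 5.4289
Node d (S = 97.75): V_d = 1/1.09·[0.8000·29.5875 + 0.2000·58.9125] = 32.5252
Node 0 (S = 115): V_0 = 1/1.09·[0.8000·5.4289 + 0.2000·32.5252] = 9.9524

£9.95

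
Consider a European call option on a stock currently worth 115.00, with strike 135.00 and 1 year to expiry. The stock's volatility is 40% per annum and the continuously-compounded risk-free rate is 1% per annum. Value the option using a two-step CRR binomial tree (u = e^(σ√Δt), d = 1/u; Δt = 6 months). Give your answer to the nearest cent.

CRR parameters: u = e^(σ√Δt) = e^(0.4·√0.5) = 1.3269, d = 1/u = 0.7536
Per-period rate: rΔt = 0.01·0.5 = 0.005, so R = e^0.005 = 1.0050
Risk-neutral probability p = (e^0.005 − 0.7536)/(1.3269 − 0.7536) = 0.2514/0.5733 = 0.4385
Terminal stock prices: S_uu = 202.5, S_ud = 115, S_dd = 65.32
Terminal payoffs (S − K): max(67.48, 0) = 67.48, max(-20, 0) = 0, max(-69.68, 0) = 0
Node u (S = 152.6): V_u = e^(−0.005)·[0.4385·67.4752 + 0.5615·0.0000] = 29.4404
Node d (S = 86.67): V_d = e^(−0.005)·[0.4385·0.0000 + 0.5615·0.0000] = 0.0000
Node 0 (S = 115): V_0 = e^(−0.005)·[0.4385·29.4404 + 0.5615·0.0000] = 12.8452

12.85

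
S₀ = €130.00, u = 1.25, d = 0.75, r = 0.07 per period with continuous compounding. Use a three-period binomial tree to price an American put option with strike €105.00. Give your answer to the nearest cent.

Risk-neutral probability p = (e^0.07 − 0.75)/(1.25 − 0.75) = 0.3225/0.5000 = 0.6450
Terminal stock prices: S_uuu = 253.9, S_uud = 152.3, S_udd = 91.41, S_ddd = 54.84
Terminal payoffs (K − S): max(-148.9, 0) = 0, max(-47.34, 0) = 0, max(13.59, 0) = 13.59, max(50.16, 0) = 50.16
Node uu (S = 203.1): continuation = e^(−0.07)·[0.6450·0.0000 + 0.3550·0.0000] = 0.0000; exercise value = 0.0000 ≤ continuation, so V_uu = 0.0000
Node ud (S = 121.9): continuation = e^(−0.07)·[0.6450·0.0000 + 0.3550·13.5938] = 4.4993; exercise value = 0.0000 ≤ continuation, so V_ud = 4.4993
Node dd (S = 73.12): continuation = e^(−0.07)·[0.6450·13.5938 + 0.3550·50.1562] = 24.7764; exercise value = 31.8750 > continuation, so V_dd = 31.8750 (exercise)
Node u (S = 162.5): continuation = e^(−0.07)·[0.6450·0.0000 + 0.3550·4.4993] = 1.4892; exercise value = 0.0000 ≤ continuation, so V_u = 1.4892
Node d (S = 97.5): continuation = e^(−0.07)·[0.6450·4.4993 + 0.3550·31.8750] = 13.2561; exercise value = 7.5000 ≤ continuation, so V_d = 13.2561
Node 0 (S = 130): continuation = e^(−0.07)·[0.6450·1.4892 + 0.3550·13.2561] = 5.2832; exercise value = 0.0000 ≤ continuation, so V_0 = 5.2832

€5.28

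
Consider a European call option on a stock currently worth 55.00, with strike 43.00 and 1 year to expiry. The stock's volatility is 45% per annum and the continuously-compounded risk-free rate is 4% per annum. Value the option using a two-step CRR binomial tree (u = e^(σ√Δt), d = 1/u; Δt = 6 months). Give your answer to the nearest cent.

CRR parameters: u = e^(σ√Δt) = e^(0.45·√0.5) = 1.3746, d = 1/u = 0.7275
Per-period rate: rΔt = 0.04·0.5 = 0.02, so R = e^0.02 = 1.0202
Risk-neutral probability p = (e^0.02 − 0.7275)/(1.3746 − 0.7275) = 0.2927/0.6472 = 0.4523
Terminal stock prices: S_uu = 103.9, S_ud = 55, S_dd = 29.11
Terminal payoffs (S − K): max(60.93, 0) = 60.93, max(12, 0) = 12, max(-13.89, 0) = 0
Node u (S = 75.61): V_u = e^(−0.02)·[0.4523·60.9312 + 0.5477·12.0000] = 33.4571
Node d (S = 40.01): V_d = e^(−0.02)·[0.4523·12.0000 + 0.5477·0.0000] = 5.3205
Node 0 (S = 55): V_0 = e^(−0.02)·[0.4523·33.4571 + 0.5477·5.3205] = 17.6901

17.69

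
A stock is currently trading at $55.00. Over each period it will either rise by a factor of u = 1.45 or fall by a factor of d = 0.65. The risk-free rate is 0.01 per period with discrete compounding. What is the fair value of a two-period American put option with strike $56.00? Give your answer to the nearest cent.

Risk-neutral probability p = (1 + 0.01 − 0.65)/(1.45 − 0.65) = 0.3600/0.8000 = 0.4500
Terminal stock prices: S_uu = 115.6, S_ud = 51.84, S_dd = 23.24
Terminal payoffs (K − S): max(-59.64, 0) = 0, max(4.163, 0) = 4.163, max(32.76, 0) = 32.76
Node u (S = 79.75): continuation = 1/1.01·[0.4500·0.0000 + 0.5500·4.1625] = 2.2667; exercise value = 0.0000 ≤ continuation, so V_u = 2.2667
Node d (S = 35.75): continuation = 1/1.01·[0.4500·4.1625 + 0.5500·32.7625] = 19.6955; exercise value = 20.2500 > continuation, so V_d = 20.2500 (exercise)
Node 0 (S = 55): continuation = 1/1.01·[0.4500·2.2667 + 0.5500·20.2500] = 12.0371; exercise value = 1.0000 ≤ continuation, so V_0 = 12.0371

$12.04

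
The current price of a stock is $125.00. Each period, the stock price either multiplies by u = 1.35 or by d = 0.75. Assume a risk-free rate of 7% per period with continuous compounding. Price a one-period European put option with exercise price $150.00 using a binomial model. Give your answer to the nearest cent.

$24.26

Risk-neutral probability p = (e^0.07 − 0.75)/(1.35 − 0.75) = 0.3225/0.6000 = 0.5375
Terminal stock prices: S_u = 168.8, S_d = 93.75
Terminal payoffs (K − S): max(-18.75, 0) = 0, max(56.25, 0) = 56.25
Node 0 (S = 125): V_0 = e^(−0.07)·[0.5375·0.0000 + 0.4625·56.2500] = 24.2561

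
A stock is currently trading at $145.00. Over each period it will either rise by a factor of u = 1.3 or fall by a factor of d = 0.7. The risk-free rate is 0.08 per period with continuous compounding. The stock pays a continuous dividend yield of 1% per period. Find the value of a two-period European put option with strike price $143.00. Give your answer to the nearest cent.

$13.25

Per-period risk-free factor R = e^0.08 = 1.0833; dividend-adjusted growth = e^(0.08−0.01) = 1.0725.
Risk-neutral probability p = (1.0725 − 0.7)/(1.3 − 0.7) = 0.3725/0.6000 = 0.6208
Terminal stock prices: S_uu = 245.1, S_ud = 131.9, S_dd = 71.05
Terminal payoffs (K − S): max(-102.1, 0) = 0, max(11.05, 0) = 11.05, max(71.95, 0) = 71.95
Node u (S = 188.5): V_u = e^(−0.08)·[0.6208·0.0000 + 0.3792·11.0500] = 3.8675
Node d (S = 101.5): V_d = e^(−0.08)·[0.6208·11.0500 + 0.3792·71.9500] = 31.5156
Node 0 (S = 145): V_0 = e^(−0.08)·[0.6208·3.8675 + 0.3792·31.5156] = 13.2471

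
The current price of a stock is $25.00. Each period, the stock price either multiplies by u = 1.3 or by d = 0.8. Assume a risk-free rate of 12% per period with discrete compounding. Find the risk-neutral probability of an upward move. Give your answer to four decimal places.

Risk-neutral probability p = (1 + 0.12 − 0.8)/(1.3 − 0.8) = 0.3200/0.5000 = 0.6400

p = 0.6400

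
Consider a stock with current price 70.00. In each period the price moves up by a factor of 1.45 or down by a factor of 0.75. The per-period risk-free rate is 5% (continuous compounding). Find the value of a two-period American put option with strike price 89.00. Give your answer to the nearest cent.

22.63

Risk-neutral probability p = (e^0.05 − 0.75)/(1.45 − 0.75) = 0.3013/0.7000 = 0.4304
Terminal stock prices: S_uu = 147.2, S_ud = 76.12, S_dd = 39.38
Terminal payoffs (K − S): max(-58.18, 0) = 0, max(12.88, 0) = 12.88, max(49.62, 0) = 49.62
Node u (S = 101.5): continuation = e^(−0.05)·[0.4304·0.0000 + 0.5696·12.8750] = 6.9761; exercise value = 0.0000 ≤ continuation, so V_u = 6.9761
Node d (S = 52.5): continuation = e^(−0.05)·[0.4304·12.8750 + 0.5696·49.6250] = 32.1594; exercise value = 36.5000 > continuation, so V_d = 36.5000 (exercise)
Node 0 (S = 70): continuation = e^(−0.05)·[0.4304·6.9761 + 0.5696·36.5000] = 22.6329; exercise value = 19.0000 ≤ continuation, so V_0 = 22.6329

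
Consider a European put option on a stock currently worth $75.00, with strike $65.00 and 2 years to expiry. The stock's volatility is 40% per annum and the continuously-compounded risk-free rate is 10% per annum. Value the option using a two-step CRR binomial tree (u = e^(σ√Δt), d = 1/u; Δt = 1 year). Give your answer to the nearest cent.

CRR parameters: u = e^(σ√Δt) = e^(0.4·√1) = 1.4918, d = 1/u = 0.6703
Per-period rate: rΔt = 0.1·1 = 0.1, so R = e^0.1 = 1.1052
Risk-neutral probability p = (e^0.1 − 0.6703)/(1.4918 − 0.6703) = 0.4349/0.8215 = 0.5293
Terminal stock prices: S_uu = 166.9, S_ud = 75, S_dd = 33.7
Terminal payoffs (K − S): max(-101.9, 0) = 0, max(-10, 0) = 0, max(31.3, 0) = 31.3
Node u (S = 111.9): V_u = e^(−0.1)·[0.5293·0.0000 + 0.4707·0.0000] = 0.0000
Node d (S = 50.27): V_d = e^(−0.1)·[0.5293·0.0000 + 0.4707·31.3003] = 13.3300
Node 0 (S = 75): V_0 = e^(−0.1)·[0.5293·0.0000 + 0.4707·13.3300] = 5.6769

$5.68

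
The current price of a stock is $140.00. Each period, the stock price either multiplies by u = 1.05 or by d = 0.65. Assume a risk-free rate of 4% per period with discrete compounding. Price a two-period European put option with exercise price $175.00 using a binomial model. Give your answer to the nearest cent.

$21.80

Risk-neutral probability p = (1 + 0.04 − 0.65)/(1.05 − 0.65) = 0.3900/0.4000 = 0.9750
Terminal stock prices: S_uu = 154.3, S_ud = 95.55, S_dd = 59.15
Terminal payoffs (K − S): max(20.65, 0) = 20.65, max(79.45, 0) = 79.45, max(115.8, 0) = 115.8
Node u (S = 147): V_u = 1/1.04·[0.9750·20.6500 + 0.0250·79.4500] = 21.2692
Node d (S = 91): V_d = 1/1.04·[0.9750·79.4500 + 0.0250·115.8500] = 77.2692
Node 0 (S = 140): V_0 = 1/1.04·[0.9750·21.2692 + 0.0250·77.2692] = 21.7973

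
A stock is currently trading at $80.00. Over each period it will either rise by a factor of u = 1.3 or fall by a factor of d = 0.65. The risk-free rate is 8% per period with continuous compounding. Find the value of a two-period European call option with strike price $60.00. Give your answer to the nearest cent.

Risk-neutral probability p = (e^0.08 − 0.65)/(1.3 − 0.65) = 0.4333/0.6500 = 0.6666
Terminal stock prices: S_uu = 135.2, S_ud = 67.6, S_dd = 33.8
Terminal payoffs (S − K): max(75.2, 0) = 75.2, max(7.6, 0) = 7.6, max(-26.2, 0) = 0
Node u (S = 104): V_u = e^(−0.08)·[0.6666·75.2000 + 0.3334·7.6000] = 48.6130
Node d (S = 52): V_d = e^(−0.08)·[0.6666·7.6000 + 0.3334·0.0000] = 4.6766
Node 0 (S = 80): V_0 = e^(−0.08)·[0.6666·48.6130 + 0.3334·4.6766] = 31.3531

$31.35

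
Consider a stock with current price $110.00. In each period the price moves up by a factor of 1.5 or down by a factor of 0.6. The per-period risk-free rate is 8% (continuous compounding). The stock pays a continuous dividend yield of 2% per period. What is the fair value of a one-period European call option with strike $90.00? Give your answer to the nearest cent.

$35.53

Per-period risk-free factor R = e^0.08 = 1.0833; dividend-adjusted growth = e^(0.08−0.02) = 1.0618.
Risk-neutral probability p = (1.0618 − 0.6)/(1.5 − 0.6) = 0.4618/0.9000 = 0.5132
Terminal stock prices: S_u = 165, S_d = 66
Terminal payoffs (S − K): max(75, 0) = 75, max(-24, 0) = 0
Node 0 (S = 110): V_0 = e^(−0.08)·[0.5132·75.0000 + 0.4868·0.0000] = 35.5274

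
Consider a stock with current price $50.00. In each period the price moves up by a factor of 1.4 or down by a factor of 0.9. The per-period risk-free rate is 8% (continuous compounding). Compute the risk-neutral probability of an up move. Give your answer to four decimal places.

Risk-neutral probability p = (e^0.08 − 0.9)/(1.4 − 0.9) = 0.1833/0.5000 = 0.3666

p = 0.3666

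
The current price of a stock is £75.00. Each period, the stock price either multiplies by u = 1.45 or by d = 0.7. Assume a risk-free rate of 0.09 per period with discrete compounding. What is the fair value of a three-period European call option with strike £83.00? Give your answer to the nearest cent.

£24.05

Risk-neutral probability p = (1 + 0.09 − 0.7)/(1.45 − 0.7) = 0.3900/0.7500 = 0.5200
Terminal stock prices: S_uuu = 228.6, S_uud = 110.4, S_udd = 53.29, S_ddd = 25.72
Terminal payoffs (S − K): max(145.6, 0) = 145.6, max(27.38, 0) = 27.38, max(-29.71, 0) = 0, max(-57.28, 0) = 0
Node uu (S = 157.7): V_uu = 1/1.09·[0.5200·145.6469 + 0.4800·27.3812] = 81.5407
Node ud (S = 76.12): V_ud = 1/1.09·[0.5200·27.3812 + 0.4800·0.0000] = 13.0626
Node dd (S = 36.75): V_dd = 1/1.09·[0.5200·0.0000 + 0.4800·0.0000] = 0.0000
Node u (S = 108.8): V_u = 1/1.09·[0.5200·81.5407 + 0.4800·13.0626] = 44.6525
Node d (S = 52.5): V_d = 1/1.09·[0.5200·13.0626 + 0.4800·0.0000] = 6.2317
Node 0 (S = 75): V_0 = 1/1.09·[0.5200·44.6525 + 0.4800·6.2317] = 24.0463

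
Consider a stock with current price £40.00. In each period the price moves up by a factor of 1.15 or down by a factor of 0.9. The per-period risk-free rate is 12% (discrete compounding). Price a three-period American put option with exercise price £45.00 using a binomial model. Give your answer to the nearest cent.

Risk-neutral probability p = (1 + 0.12 − 0.9)/(1.15 − 0.9) = 0.2200/0.2500 = 0.8800
Terminal stock prices: S_uuu = 60.83, S_uud = 47.61, S_udd = 37.26, S_ddd = 29.16
Terminal payoffs (K − S): max(-15.83, 0) = 0, max(-2.61, 0) = 0, max(7.74, 0) = 7.74, max(15.84, 0) = 15.84
Node uu (S = 52.9): continuation = 1/1.12·[0.8800·0.0000 + 0.1200·0.0000] = 0.0000; exercise value = 0.0000 ≤ continuation, so V_uu = 0.0000
Node ud (S = 41.4): continuation = 1/1.12·[0.8800·0.0000 + 0.1200·7.7400] = 0.8293; exercise value = 3.6000 > continuation, so V_ud = 3.6000 (exercise)
Node dd (S = 32.4): continuation = 1/1.12·[0.8800·7.7400 + 0.1200·15.8400] = 7.7786; exercise value = 12.6000 > continuation, so V_dd = 12.6000 (exercise)
Node u (S = 46): continuation = 1/1.12·[0.8800·0.0000 + 0.1200·3.6000] = 0.3857; exercise value = 0.0000 ≤ continuation, so V_u = 0.3857
Node d (S = 36): continuation = 1/1.12·[0.8800·3.6000 + 0.1200·12.6000] = 4.1786; exercise value = 9.0000 > continuation, so V_d = 9.0000 (exercise)
Node 0 (S = 40): continuation = 1/1.12·[0.8800·0.3857 + 0.1200·9.0000] = 1.2673; exercise value = 5.0000 > continuation, so V_0 = 5.0000 (exercise)

£5.00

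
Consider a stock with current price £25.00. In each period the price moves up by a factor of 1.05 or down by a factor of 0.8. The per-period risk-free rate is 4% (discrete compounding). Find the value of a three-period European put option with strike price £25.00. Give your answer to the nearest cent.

Risk-neutral probability p = (1 + 0.04 − 0.8)/(1.05 − 0.8) = 0.2400/0.2500 = 0.9600
Terminal stock prices: S_uuu = 28.94, S_uud = 22.05, S_udd = 16.8, S_ddd = 12.8
Terminal payoffs (K − S): max(-3.941, 0) = 0, max(2.95, 0) = 2.95, max(8.2, 0) = 8.2, max(12.2, 0) = 12.2
Node uu (S = 27.56): V_uu = 1/1.04·[0.9600·0.0000 + 0.0400·2.9500] = 0.1135
Node ud (S = 21): V_ud = 1/1.04·[0.9600·2.9500 + 0.0400·8.2000] = 3.0385
Node dd (S = 16): V_dd = 1/1.04·[0.9600·8.2000 + 0.0400·12.2000] = 8.0385
Node u (S = 26.25): V_u = 1/1.04·[0.9600·0.1135 + 0.0400·3.0385] = 0.2216
Node d (S = 20): V_d = 1/1.04·[0.9600·3.0385 + 0.0400·8.0385] = 3.1139
Node 0 (S = 25): V_0 = 1/1.04·[0.9600·0.2216 + 0.0400·3.1139] = 0.3243

£0.32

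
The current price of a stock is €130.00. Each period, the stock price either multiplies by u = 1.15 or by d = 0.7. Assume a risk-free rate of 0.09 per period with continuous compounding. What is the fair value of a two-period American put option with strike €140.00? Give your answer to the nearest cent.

€10.00

Risk-neutral probability p = (e^0.09 − 0.7)/(1.15 − 0.7) = 0.3942/0.4500 = 0.8759
Terminal stock prices: S_uu = 171.9, S_ud = 104.6, S_dd = 63.7
Terminal payoffs (K − S): max(-31.92, 0) = 0, max(35.35, 0) = 35.35, max(76.3, 0) = 76.3
Node u (S = 149.5): continuation = e^(−0.09)·[0.8759·0.0000 + 0.1241·35.3500] = 4.0080; exercise value = 0.0000 ≤ continuation, so V_u = 4.0080
Node d (S = 91): continuation = e^(−0.09)·[0.8759·35.3500 + 0.1241·76.3000] = 36.9504; exercise value = 49.0000 > continuation, so V_d = 49.0000 (exercise)
Node 0 (S = 130): continuation = e^(−0.09)·[0.8759·4.0080 + 0.1241·49.0000] = 8.7642; exercise value = 10.0000 > continuation, so V_0 = 10.0000 (exercise)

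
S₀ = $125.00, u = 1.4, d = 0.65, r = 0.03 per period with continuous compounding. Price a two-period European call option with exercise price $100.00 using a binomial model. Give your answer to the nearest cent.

$41.61

Risk-neutral probability p = (e^0.03 − 0.65)/(1.4 − 0.65) = 0.3805/0.7500 = 0.5073
Terminal stock prices: S_uu = 245, S_ud = 113.8, S_dd = 52.81
Terminal payoffs (S − K): max(145, 0) = 145, max(13.75, 0) = 13.75, max(-47.19, 0) = 0
Node u (S = 175): V_u = e^(−0.03)·[0.5073·145.0000 + 0.4927·13.7500] = 77.9554
Node d (S = 81.25): V_d = e^(−0.03)·[0.5073·13.7500 + 0.4927·0.0000] = 6.7689
Node 0 (S = 125): V_0 = e^(−0.03)·[0.5073·77.9554 + 0.4927·6.7689] = 41.6126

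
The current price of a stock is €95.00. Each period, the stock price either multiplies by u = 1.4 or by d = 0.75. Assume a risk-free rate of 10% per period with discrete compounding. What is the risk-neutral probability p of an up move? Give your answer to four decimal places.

Risk-neutral probability p = (1 + 0.1 − 0.75)/(1.4 − 0.75) = 0.3500/0.6500 = 0.5385

p = 0.5385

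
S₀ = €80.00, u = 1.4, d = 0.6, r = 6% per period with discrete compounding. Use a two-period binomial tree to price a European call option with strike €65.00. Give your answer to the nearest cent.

Risk-neutral probability p = (1 + 0.06 − 0.6)/(1.4 − 0.6) = 0.4600/0.8000 = 0.5750
Terminal stock prices: S_uu = 156.8, S_ud = 67.2, S_dd = 28.8
Terminal payoffs (S − K): max(91.8, 0) = 91.8, max(2.2, 0) = 2.2, max(-36.2, 0) = 0
Node u (S = 112): V_u = 1/1.06·[0.5750·91.8000 + 0.4250·2.2000] = 50.6792
Node d (S = 48): V_d = 1/1.06·[0.5750·2.2000 + 0.4250·0.0000] = 1.1934
Node 0 (S = 80): V_0 = 1/1.06·[0.5750·50.6792 + 0.4250·1.1934] = 27.9696

€27.97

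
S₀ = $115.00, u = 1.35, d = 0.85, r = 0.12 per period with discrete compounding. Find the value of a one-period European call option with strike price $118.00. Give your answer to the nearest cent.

$17.96

Risk-neutral probability p = (1 + 0.12 − 0.85)/(1.35 − 0.85) = 0.2700/0.5000 = 0.5400
Terminal stock prices: S_u = 155.2, S_d = 97.75
Terminal payoffs (S − K): max(37.25, 0) = 37.25, max(-20.25, 0) = 0
Node 0 (S = 115): V_0 = 1/1.12·[0.5400·37.2500 + 0.4600·0.0000] = 17.9598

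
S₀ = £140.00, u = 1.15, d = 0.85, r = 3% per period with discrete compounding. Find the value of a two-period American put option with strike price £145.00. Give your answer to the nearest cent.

Risk-neutral probability p = (1 + 0.03 − 0.85)/(1.15 − 0.85) = 0.1800/0.3000 = 0.6000
Terminal stock prices: S_uu = 185.1, S_ud = 136.8, S_dd = 101.1
Terminal payoffs (K − S): max(-40.15, 0) = 0, max(8.15, 0) = 8.15, max(43.85, 0) = 43.85
Node u (S = 161): continuation = 1/1.03·[0.6000·0.0000 + 0.4000·8.1500] = 3.1650; exercise value = 0.0000 ≤ continuation, so V_u = 3.1650
Node d (S = 119): continuation = 1/1.03·[0.6000·8.1500 + 0.4000·43.8500] = 21.7767; exercise value = 26.0000 > continuation, so V_d = 26.0000 (exercise)
Node 0 (S = 140): continuation = 1/1.03·[0.6000·3.1650 + 0.4000·26.0000] = 11.9408; exercise value = 5.0000 ≤ continuation, so V_0 = 11.9408

£11.94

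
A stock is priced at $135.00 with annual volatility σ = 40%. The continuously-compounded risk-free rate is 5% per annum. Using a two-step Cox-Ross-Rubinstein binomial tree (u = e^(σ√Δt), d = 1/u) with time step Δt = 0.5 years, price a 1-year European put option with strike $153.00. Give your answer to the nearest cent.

CRR parameters: u = e^(σ√Δt) = e^(0.4·√0.5) = 1.3269, d = 1/u = 0.7536
Per-period rate: rΔt = 0.05·0.5 = 0.025, so R = e^0.025 = 1.0253
Risk-neutral probability p = (e^0.025 − 0.7536)/(1.3269 − 0.7536) = 0.2717/0.5733 = 0.4739
Terminal stock prices: S_uu = 237.7, S_ud = 135, S_dd = 76.68
Terminal payoffs (K − S): max(-84.69, 0) = 0, max(18, 0) = 18, max(76.32, 0) = 76.32
Node u (S = 179.1): V_u = e^(−0.025)·[0.4739·0.0000 + 0.5261·18.0000] = 9.2357
Node d (S = 101.7): V_d = e^(−0.025)·[0.4739·18.0000 + 0.5261·76.3240] = 47.4812
Node 0 (S = 135): V_0 = e^(−0.025)·[0.4739·9.2357 + 0.5261·47.4812] = 28.6312

$28.63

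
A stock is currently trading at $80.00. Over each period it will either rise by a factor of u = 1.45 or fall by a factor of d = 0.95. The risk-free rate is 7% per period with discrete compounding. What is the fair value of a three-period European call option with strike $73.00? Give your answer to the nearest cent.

Risk-neutral probability p = (1 + 0.07 − 0.95)/(1.45 − 0.95) = 0.1200/0.5000 = 0.2400
Terminal stock prices: S_uuu = 243.9, S_uud = 159.8, S_udd = 104.7, S_ddd = 68.59
Terminal payoffs (S − K): max(170.9, 0) = 170.9, max(86.79, 0) = 86.79, max(31.69, 0) = 31.69, max(-4.41, 0) = 0
Node uu (S = 168.2): V_uu = 1/1.07·[0.2400·170.8900 + 0.7600·86.7900] = 99.9757
Node ud (S = 110.2): V_ud = 1/1.07·[0.2400·86.7900 + 0.7600·31.6900] = 41.9757
Node dd (S = 72.2): V_dd = 1/1.07·[0.2400·31.6900 + 0.7600·0.0000] = 7.1080
Node u (S = 116): V_u = 1/1.07·[0.2400·99.9757 + 0.7600·41.9757] = 52.2390
Node d (S = 76): V_d = 1/1.07·[0.2400·41.9757 + 0.7600·7.1080] = 14.4638
Node 0 (S = 80): V_0 = 1/1.07·[0.2400·52.2390 + 0.7600·14.4638] = 21.9905

$21.99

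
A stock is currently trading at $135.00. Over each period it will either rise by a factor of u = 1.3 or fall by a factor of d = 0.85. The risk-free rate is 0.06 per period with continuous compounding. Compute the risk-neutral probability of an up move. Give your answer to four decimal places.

Risk-neutral probability p = (e^0.06 − 0.85)/(1.3 − 0.85) = 0.2118/0.4500 = 0.4707

p = 0.4707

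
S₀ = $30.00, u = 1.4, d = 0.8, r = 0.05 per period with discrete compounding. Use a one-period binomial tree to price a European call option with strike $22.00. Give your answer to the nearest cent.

$9.05

Risk-neutral probability p = (1 + 0.05 − 0.8)/(1.4 − 0.8) = 0.2500/0.6000 = 0.4167
Terminal stock prices: S_u = 42, S_d = 24
Terminal payoffs (S − K): max(20, 0) = 20, max(2, 0) = 2
Node 0 (S = 30): V_0 = 1/1.05·[0.4167·20.0000 + 0.5833·2.0000] = 9.0476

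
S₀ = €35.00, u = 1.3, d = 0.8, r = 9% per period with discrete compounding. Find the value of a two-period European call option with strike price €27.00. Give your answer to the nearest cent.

Risk-neutral probability p = (1 + 0.09 − 0.8)/(1.3 − 0.8) = 0.2900/0.5000 = 0.5800
Terminal stock prices: S_uu = 59.15, S_ud = 36.4, S_dd = 22.4
Terminal payoffs (S − K): max(32.15, 0) = 32.15, max(9.4, 0) = 9.4, max(-4.6, 0) = 0
Node u (S = 45.5): V_u = 1/1.09·[0.5800·32.1500 + 0.4200·9.4000] = 20.7294
Node d (S = 28): V_d = 1/1.09·[0.5800·9.4000 + 0.4200·0.0000] = 5.0018
Node 0 (S = 35): V_0 = 1/1.09·[0.5800·20.7294 + 0.4200·5.0018] = 12.9576

€12.96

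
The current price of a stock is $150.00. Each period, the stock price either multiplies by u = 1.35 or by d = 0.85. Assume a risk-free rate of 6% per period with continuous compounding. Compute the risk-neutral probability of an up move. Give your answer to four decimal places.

p = 0.4237

Risk-neutral probability p = (e^0.06 − 0.85)/(1.35 − 0.85) = 0.2118/0.5000 = 0.4237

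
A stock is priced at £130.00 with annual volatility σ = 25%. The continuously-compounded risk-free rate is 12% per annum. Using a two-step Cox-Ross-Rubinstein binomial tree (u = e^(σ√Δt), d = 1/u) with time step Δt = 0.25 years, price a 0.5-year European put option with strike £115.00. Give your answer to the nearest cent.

£2.17

CRR parameters: u = e^(σ√Δt) = e^(0.25·√0.25) = 1.1331, d = 1/u = 0.8825
Per-period rate: rΔt = 0.12·0.25 = 0.03, so R = e^0.03 = 1.0305
Risk-neutral probability p = (e^0.03 − 0.8825)/(1.1331 − 0.8825) = 0.1480/0.2507 = 0.5903
Terminal stock prices: S_uu = 166.9, S_ud = 130, S_dd = 101.2
Terminal payoffs (K − S): max(-51.92, 0) = 0, max(-15, 0) = 0, max(13.76, 0) = 13.76
Node u (S = 147.3): V_u = e^(−0.03)·[0.5903·0.0000 + 0.4097·0.0000] = 0.0000
Node d (S = 114.7): V_d = e^(−0.03)·[0.5903·0.0000 + 0.4097·13.7559] = 5.4693
Node 0 (S = 130): V_0 = e^(−0.03)·[0.5903·0.0000 + 0.4097·5.4693] = 2.1746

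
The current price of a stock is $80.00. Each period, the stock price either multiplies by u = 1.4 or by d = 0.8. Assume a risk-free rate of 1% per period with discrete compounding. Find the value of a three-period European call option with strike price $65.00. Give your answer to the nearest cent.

Risk-neutral probability p = (1 + 0.01 − 0.8)/(1.4 − 0.8) = 0.2100/0.6000 = 0.3500
Terminal stock prices: S_uuu = 219.5, S_uud = 125.4, S_udd = 71.68, S_ddd = 40.96
Terminal payoffs (S − K): max(154.5, 0) = 154.5, max(60.44, 0) = 60.44, max(6.68, 0) = 6.68, max(-24.04, 0) = 0
Node uu (S = 156.8): V_uu = 1/1.01·[0.3500·154.5200 + 0.6500·60.4400] = 92.4436
Node ud (S = 89.6): V_ud = 1/1.01·[0.3500·60.4400 + 0.6500·6.6800] = 25.2436
Node dd (S = 51.2): V_dd = 1/1.01·[0.3500·6.6800 + 0.6500·0.0000] = 2.3149
Node u (S = 112): V_u = 1/1.01·[0.3500·92.4436 + 0.6500·25.2436] = 48.2808
Node d (S = 64): V_d = 1/1.01·[0.3500·25.2436 + 0.6500·2.3149] = 10.2375
Node 0 (S = 80): V_0 = 1/1.01·[0.3500·48.2808 + 0.6500·10.2375] = 23.3195

$23.32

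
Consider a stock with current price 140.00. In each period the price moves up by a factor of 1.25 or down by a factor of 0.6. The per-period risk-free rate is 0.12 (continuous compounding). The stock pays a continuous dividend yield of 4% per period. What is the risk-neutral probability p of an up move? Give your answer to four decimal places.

p = 0.7435

Per-period risk-free factor R = e^0.12 = 1.1275; dividend-adjusted growth = e^(0.12−0.04) = 1.0833.
Risk-neutral probability p = (1.0833 − 0.6)/(1.25 − 0.6) = 0.4833/0.6500 = 0.7435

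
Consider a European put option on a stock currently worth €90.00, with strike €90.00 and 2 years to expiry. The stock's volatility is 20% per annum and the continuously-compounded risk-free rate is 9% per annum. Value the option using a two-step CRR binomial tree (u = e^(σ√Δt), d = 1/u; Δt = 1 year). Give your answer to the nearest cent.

CRR parameters: u = e^(σ√Δt) = e^(0.2·√1) = 1.2214, d = 1/u = 0.8187
Per-period rate: rΔt = 0.09·1 = 0.09, so R = e^0.09 = 1.0942
Risk-neutral probability p = (e^0.09 − 0.8187)/(1.2214 − 0.8187) = 0.2754/0.4027 = 0.6840
Terminal stock prices: S_uu = 134.3, S_ud = 90, S_dd = 60.33
Terminal payoffs (K − S): max(-44.26, 0) = 0, max(0, 0) = 0, max(29.67, 0) = 29.67
Node u (S = 109.9): V_u = e^(−0.09)·[0.6840·0.0000 + 0.3160·0.0000] = 0.0000
Node d (S = 73.69): V_d = e^(−0.09)·[0.6840·0.0000 + 0.3160·29.6712] = 8.5680
Node 0 (S = 90): V_0 = e^(−0.09)·[0.6840·0.0000 + 0.3160·8.5680] = 2.4742

€2.47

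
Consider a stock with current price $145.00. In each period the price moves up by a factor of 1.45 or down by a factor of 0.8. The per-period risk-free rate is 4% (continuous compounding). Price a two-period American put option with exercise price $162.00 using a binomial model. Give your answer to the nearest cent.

Risk-neutral probability p = (e^0.04 − 0.8)/(1.45 − 0.8) = 0.2408/0.6500 = 0.3705
Terminal stock prices: S_uu = 304.9, S_ud = 168.2, S_dd = 92.8
Terminal payoffs (K − S): max(-142.9, 0) = 0, max(-6.2, 0) = 0, max(69.2, 0) = 69.2
Node u (S = 210.2): continuation = e^(−0.04)·[0.3705·0.0000 + 0.6295·0.0000] = 0.0000; exercise value = 0.0000 ≤ continuation, so V_u = 0.0000
Node d (S = 116): continuation = e^(−0.04)·[0.3705·0.0000 + 0.6295·69.2000] = 41.8548; exercise value = 46.0000 > continuation, so V_d = 46.0000 (exercise)
Node 0 (S = 145): continuation = e^(−0.04)·[0.3705·0.0000 + 0.6295·46.0000] = 27.8225; exercise value = 17.0000 ≤ continuation, so V_0 = 27.8225

$27.82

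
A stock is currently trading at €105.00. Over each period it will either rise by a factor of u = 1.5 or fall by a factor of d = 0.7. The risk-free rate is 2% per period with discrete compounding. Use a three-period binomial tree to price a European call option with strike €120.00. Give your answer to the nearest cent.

Risk-neutral probability p = (1 + 0.02 − 0.7)/(1.5 − 0.7) = 0.3200/0.8000 = 0.4000
Terminal stock prices: S_uuu = 354.4, S_uud = 165.4, S_udd = 77.17, S_ddd = 36.01
Terminal payoffs (S − K): max(234.4, 0) = 234.4, max(45.38, 0) = 45.38, max(-42.83, 0) = 0, max(-83.99, 0) = 0
Node uu (S = 236.2): V_uu = 1/1.02·[0.4000·234.3750 + 0.6000·45.3750] = 118.6029
Node ud (S = 110.2): V_ud = 1/1.02·[0.4000·45.3750 + 0.6000·0.0000] = 17.7941
Node dd (S = 51.45): V_dd = 1/1.02·[0.4000·0.0000 + 0.6000·0.0000] = 0.0000
Node u (S = 157.5): V_u = 1/1.02·[0.4000·118.6029 + 0.6000·17.7941] = 56.9781
Node d (S = 73.5): V_d = 1/1.02·[0.4000·17.7941 + 0.6000·0.0000] = 6.9781
Node 0 (S = 105): V_0 = 1/1.02·[0.4000·56.9781 + 0.6000·6.9781] = 26.4491

€26.45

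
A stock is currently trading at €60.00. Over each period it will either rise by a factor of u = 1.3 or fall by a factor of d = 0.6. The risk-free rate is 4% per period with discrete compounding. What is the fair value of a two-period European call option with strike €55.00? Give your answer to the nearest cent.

Risk-neutral probability p = (1 + 0.04 − 0.6)/(1.3 − 0.6) = 0.4400/0.7000 = 0.6286
Terminal stock prices: S_uu = 101.4, S_ud = 46.8, S_dd = 21.6
Terminal payoffs (S − K): max(46.4, 0) = 46.4, max(-8.2, 0) = 0, max(-33.4, 0) = 0
Node u (S = 78): V_u = 1/1.04·[0.6286·46.4000 + 0.3714·0.0000] = 28.0440
Node d (S = 36): V_d = 1/1.04·[0.6286·0.0000 + 0.3714·0.0000] = 0.0000
Node 0 (S = 60): V_0 = 1/1.04·[0.6286·28.0440 + 0.3714·0.0000] = 16.9496

€16.95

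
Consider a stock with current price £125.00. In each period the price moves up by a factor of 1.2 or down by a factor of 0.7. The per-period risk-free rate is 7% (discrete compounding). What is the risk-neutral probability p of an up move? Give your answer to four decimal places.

Risk-neutral probability p = (1 + 0.07 − 0.7)/(1.2 − 0.7) = 0.3700/0.5000 = 0.7400

p = 0.7400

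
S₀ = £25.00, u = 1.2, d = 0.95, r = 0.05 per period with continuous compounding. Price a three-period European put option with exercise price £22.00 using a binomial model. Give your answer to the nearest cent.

£0.10

Risk-neutral probability p = (e^0.05 − 0.95)/(1.2 − 0.95) = 0.1013/0.2500 = 0.4051
Terminal stock prices: S_uuu = 43.2, S_uud = 34.2, S_udd = 27.07, S_ddd = 21.43
Terminal payoffs (K − S): max(-21.2, 0) = 0, max(-12.2, 0) = 0, max(-5.075, 0) = 0, max(0.5656, 0) = 0.5656
Node uu (S = 36): V_uu = e^(−0.05)·[0.4051·0.0000 + 0.5949·0.0000] = 0.0000
Node ud (S = 28.5): V_ud = e^(−0.05)·[0.4051·0.0000 + 0.5949·0.0000] = 0.0000
Node dd (S = 22.56): V_dd = e^(−0.05)·[0.4051·0.0000 + 0.5949·0.5656] = 0.3201
Node u (S = 30): V_u = e^(−0.05)·[0.4051·0.0000 + 0.5949·0.0000] = 0.0000
Node d (S = 23.75): V_d = e^(−0.05)·[0.4051·0.0000 + 0.5949·0.3201] = 0.1811
Node 0 (S = 25): V_0 = e^(−0.05)·[0.4051·0.0000 + 0.5949·0.1811] = 0.1025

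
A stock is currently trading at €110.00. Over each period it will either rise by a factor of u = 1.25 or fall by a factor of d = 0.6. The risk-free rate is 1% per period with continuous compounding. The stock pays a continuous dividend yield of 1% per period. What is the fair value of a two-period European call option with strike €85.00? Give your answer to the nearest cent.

€32.25

Per-period risk-free factor R = e^0.01 = 1.0101; dividend-adjusted growth = e^(0.01−0.01) = 1.0000.
Risk-neutral probability p = (1.0000 − 0.6)/(1.25 − 0.6) = 0.4000/0.6500 = 0.6154
Terminal stock prices: S_uu = 171.9, S_ud = 82.5, S_dd = 39.6
Terminal payoffs (S − K): max(86.88, 0) = 86.88, max(-2.5, 0) = 0, max(-45.4, 0) = 0
Node u (S = 137.5): V_u = e^(−0.01)·[0.6154·86.8750 + 0.3846·0.0000] = 52.9296
Node d (S = 66): V_d = e^(−0.01)·[0.6154·0.0000 + 0.3846·0.0000] = 0.0000
Node 0 (S = 110): V_0 = e^(−0.01)·[0.6154·52.9296 + 0.3846·0.0000] = 32.2480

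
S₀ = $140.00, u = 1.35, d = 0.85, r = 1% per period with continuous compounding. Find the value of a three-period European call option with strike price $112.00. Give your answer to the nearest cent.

$39.25

Risk-neutral probability p = (e^0.01 − 0.85)/(1.35 − 0.85) = 0.1601/0.5000 = 0.3201
Terminal stock prices: S_uuu = 344.5, S_uud = 216.9, S_udd = 136.6, S_ddd = 85.98
Terminal payoffs (S − K): max(232.5, 0) = 232.5, max(104.9, 0) = 104.9, max(24.55, 0) = 24.55, max(-26.02, 0) = 0
Node uu (S = 255.2): V_uu = e^(−0.01)·[0.3201·232.4525 + 0.6799·104.8775] = 144.2644
Node ud (S = 160.7): V_ud = e^(−0.01)·[0.3201·104.8775 + 0.6799·24.5525] = 49.7644
Node dd (S = 101.1): V_dd = e^(−0.01)·[0.3201·24.5525 + 0.6799·0.0000] = 7.7811
Node u (S = 189): V_u = e^(−0.01)·[0.3201·144.2644 + 0.6799·49.7644] = 79.2177
Node d (S = 119): V_d = e^(−0.01)·[0.3201·49.7644 + 0.6799·7.7811] = 21.0088
Node 0 (S = 140): V_0 = e^(−0.01)·[0.3201·79.2177 + 0.6799·21.0088] = 39.2471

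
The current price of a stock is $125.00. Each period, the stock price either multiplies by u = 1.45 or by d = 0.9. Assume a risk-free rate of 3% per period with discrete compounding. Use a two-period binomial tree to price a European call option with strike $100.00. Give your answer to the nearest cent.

$30.74

Risk-neutral probability p = (1 + 0.03 − 0.9)/(1.45 − 0.9) = 0.1300/0.5500 = 0.2364
Terminal stock prices: S_uu = 262.8, S_ud = 163.1, S_dd = 101.2
Terminal payoffs (S − K): max(162.8, 0) = 162.8, max(63.12, 0) = 63.12, max(1.25, 0) = 1.25
Node u (S = 181.2): V_u = 1/1.03·[0.2364·162.8125 + 0.7636·63.1250] = 84.1626
Node d (S = 112.5): V_d = 1/1.03·[0.2364·63.1250 + 0.7636·1.2500] = 15.4126
Node 0 (S = 125): V_0 = 1/1.03·[0.2364·84.1626 + 0.7636·15.4126] = 30.7404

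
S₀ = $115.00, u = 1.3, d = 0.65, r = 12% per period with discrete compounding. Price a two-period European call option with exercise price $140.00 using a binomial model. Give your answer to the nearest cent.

$22.65

Risk-neutral probability p = (1 + 0.12 − 0.65)/(1.3 − 0.65) = 0.4700/0.6500 = 0.7231
Terminal stock prices: S_uu = 194.4, S_ud = 97.17, S_dd = 48.59
Terminal payoffs (S − K): max(54.35, 0) = 54.35, max(-42.83, 0) = 0, max(-91.41, 0) = 0
Node u (S = 149.5): V_u = 1/1.12·[0.7231·54.3500 + 0.2769·0.0000] = 35.0886
Node d (S = 74.75): V_d = 1/1.12·[0.7231·0.0000 + 0.2769·0.0000] = 0.0000
Node 0 (S = 115): V_0 = 1/1.12·[0.7231·35.0886 + 0.2769·0.0000] = 22.6534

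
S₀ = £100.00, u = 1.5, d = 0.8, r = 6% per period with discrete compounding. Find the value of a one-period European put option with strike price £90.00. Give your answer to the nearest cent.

£5.93

Risk-neutral probability p = (1 + 0.06 − 0.8)/(1.5 − 0.8) = 0.2600/0.7000 = 0.3714
Terminal stock prices: S_u = 150, S_d = 80
Terminal payoffs (K − S): max(-60, 0) = 0, max(10, 0) = 10
Node 0 (S = 100): V_0 = 1/1.06·[0.3714·0.0000 + 0.6286·10.0000] = 5.9299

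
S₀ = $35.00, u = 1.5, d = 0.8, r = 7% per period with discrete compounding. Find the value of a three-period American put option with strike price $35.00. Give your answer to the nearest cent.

Risk-neutral probability p = (1 + 0.07 − 0.8)/(1.5 − 0.8) = 0.2700/0.7000 = 0.3857
Terminal stock prices: S_uuu = 118.1, S_uud = 63, S_udd = 33.6, S_ddd = 17.92
Terminal payoffs (K − S): max(-83.12, 0) = 0, max(-28, 0) = 0, max(1.4, 0) = 1.4, max(17.08, 0) = 17.08
Node uu (S = 78.75): continuation = 1/1.07·[0.3857·0.0000 + 0.6143·0.0000] = 0.0000; exercise value = 0.0000 ≤ continuation, so V_uu = 0.0000
Node ud (S = 42): continuation = 1/1.07·[0.3857·0.0000 + 0.6143·1.4000] = 0.8037; exercise value = 0.0000 ≤ continuation, so V_ud = 0.8037
Node dd (S = 22.4): continuation = 1/1.07·[0.3857·1.4000 + 0.6143·17.0800] = 10.3103; exercise value = 12.6000 > continuation, so V_dd = 12.6000 (exercise)
Node u (S = 52.5): continuation = 1/1.07·[0.3857·0.0000 + 0.6143·0.8037] = 0.4614; exercise value = 0.0000 ≤ continuation, so V_u = 0.4614
Node d (S = 28): continuation = 1/1.07·[0.3857·0.8037 + 0.6143·12.6000] = 7.5234; exercise value = 7.0000 ≤ continuation, so V_d = 7.5234
Node 0 (S = 35): continuation = 1/1.07·[0.3857·0.4614 + 0.6143·7.5234] = 4.4855; exercise value = 0.0000 ≤ continuation, so V_0 = 4.4855

$4.49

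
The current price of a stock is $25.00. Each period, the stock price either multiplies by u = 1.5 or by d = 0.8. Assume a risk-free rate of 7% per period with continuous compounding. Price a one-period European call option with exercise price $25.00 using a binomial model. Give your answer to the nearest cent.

Risk-neutral probability p = (e^0.07 − 0.8)/(1.5 − 0.8) = 0.2725/0.7000 = 0.3893
Terminal stock prices: S_u = 37.5, S_d = 20
Terminal payoffs (S − K): max(12.5, 0) = 12.5, max(-5, 0) = 0
Node 0 (S = 25): V_0 = e^(−0.07)·[0.3893·12.5000 + 0.6107·0.0000] = 4.5372

$4.54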